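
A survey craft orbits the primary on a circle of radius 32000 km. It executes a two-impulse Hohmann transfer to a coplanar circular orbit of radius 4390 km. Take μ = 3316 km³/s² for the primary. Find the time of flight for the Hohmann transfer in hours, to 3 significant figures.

t = 37.2 hours

Semi-major axis of the transfer orbit: a_t = (32000 + 4390)/2 = 18195 km.
By Kepler's third law the transfer-orbit period is T = 2π√(a_t³/μ), so t = T/2 = 1.339×10^5 s.
Converting: 1.339×10^5 s ÷ 3600 s/hour = 37.2 hours.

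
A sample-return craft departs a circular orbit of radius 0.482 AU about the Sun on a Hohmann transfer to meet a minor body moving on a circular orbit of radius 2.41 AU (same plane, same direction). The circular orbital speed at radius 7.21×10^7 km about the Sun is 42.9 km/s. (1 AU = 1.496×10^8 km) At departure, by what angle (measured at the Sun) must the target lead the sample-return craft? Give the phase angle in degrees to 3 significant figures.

From the circular-orbit relation v² = μ/r at r = 7.21×10^7 km: μ = v²r = (42.9)² × 7.21×10^7 = 1.32694×10^11 km³/s².
In km: r₁ = 0.482 × 1.496×10^8 = 7.21072×10^7 km; r₂ = 2.41 × 1.496×10^8 = 3.60536×10^8 km.
Transfer-ellipse semi-major axis a_t = (r₁ + r₂)/2 = (7.21072×10^7 + 3.60536×10^8)/2 = 2.163216×10^8 km.
The half-period of the transfer ellipse is t = π√(a_t³/μ) = 2.744×10^7 s.
Target angular speed ω₂ = √(μ/r₂³) = 5.321×10^-8 rad/s.
Angle swept by the target during transfer: ω₂·t = 1.4601 rad = 83.66°.
Arrival is 180° from departure on the ellipse, so φ = 180° − 83.66° = 96.3°.

φ = 96.3°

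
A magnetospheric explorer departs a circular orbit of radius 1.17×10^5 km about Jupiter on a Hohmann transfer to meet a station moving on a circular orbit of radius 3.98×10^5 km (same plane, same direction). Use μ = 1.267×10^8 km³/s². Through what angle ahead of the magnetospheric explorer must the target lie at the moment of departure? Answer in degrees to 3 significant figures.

Semi-major axis of the transfer orbit: a_t = (1.170×10^5 + 3.980×10^5)/2 = 2.575×10^5 km.
The half-period of the transfer ellipse is t = π√(a_t³/μ) = 36469 s.
The target's mean motion on its circular orbit is ω₂ = √(μ/r₂³) = 4.4829×10^-5 rad/s.
Angle swept by the target during transfer: ω₂·t = 1.6349 rad = 93.67°.
The magnetospheric explorer traverses 180° on the transfer ellipse, so the target must lead by 180° − 93.67° = 86.3°.

φ = 86.3°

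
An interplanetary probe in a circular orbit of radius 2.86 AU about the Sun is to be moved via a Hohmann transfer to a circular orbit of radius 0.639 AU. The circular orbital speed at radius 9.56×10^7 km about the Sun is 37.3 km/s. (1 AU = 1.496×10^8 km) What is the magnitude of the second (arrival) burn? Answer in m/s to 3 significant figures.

From the circular-orbit relation v² = μ/r at r = 9.56×10^7 km: μ = v²r = (37.3)² × 9.56×10^7 = 1.33007×10^11 km³/s².
In km: r₁ = 2.86 × 1.496×10^8 = 4.27856×10^8 km; r₂ = 0.639 × 1.496×10^8 = 9.55944×10^7 km.
The Hohmann ellipse has a_t = (r₁ + r₂)/2 = 2.617252×10^8 km.
On the circular orbit at r = 9.55944×10^7 km, v_c = √(μ/r) = 37.30 km/s.
Vis-viva on the transfer ellipse at r = 9.55944×10^7 km gives v_t = √[μ(2/r − 1/a_t)] = 47.69 km/s.
Δv₂ = |v_t − v_c| = |47.69 − 37.30| = 10.39 km/s.

Δv₂ = 10400 m/s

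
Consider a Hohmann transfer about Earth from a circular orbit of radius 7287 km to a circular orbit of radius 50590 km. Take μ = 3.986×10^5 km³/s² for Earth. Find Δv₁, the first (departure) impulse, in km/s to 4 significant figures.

Semi-major axis of the transfer orbit: a_t = (7287 + 50590)/2 = 28938.5 km.
On the circular orbit at r = 7287 km, v_c = √(μ/r) = 7.396 km/s.
Vis-viva on the transfer ellipse at r = 7287 km gives v_t = √[μ(2/r − 1/a_t)] = 9.779 km/s.
Δv₁ = |v_t − v_c| = |9.779 − 7.396| = 2.383 km/s.

Δv₁ = 2.383 km/s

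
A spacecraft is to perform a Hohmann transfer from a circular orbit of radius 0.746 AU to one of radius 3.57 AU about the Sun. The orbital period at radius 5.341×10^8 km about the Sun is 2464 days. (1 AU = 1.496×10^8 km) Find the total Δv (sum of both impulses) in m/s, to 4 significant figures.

From Kepler's third law T² = 4π²r³/μ at r = 5.341×10^8 km, T = 2464 days = 2464 × 86400 s = 2.128896×10^8 s: μ = 4π²r³/T² = 1.32715×10^11 km³/s².
In km: r₁ = 0.746 × 1.496×10^8 = 1.116016×10^8 km; r₂ = 3.57 × 1.496×10^8 = 5.34072×10^8 km.
The Hohmann ellipse has a_t = (r₁ + r₂)/2 = 3.228368×10^8 km.
Circular speed at r₁: v₁ = √(μ/r₁) = √(1.32715×10^11/1.116016×10^8) = 34.485 km/s.
On the transfer ellipse at r₁, vis-viva equation gives v_p = √[μ(2/r₁ − 1/a_t)] = 44.354 km/s.
First burn Δv₁ = |v_p − v₁| = 9.869 km/s.
Circular speed at r₂: v₂ = √(μ/r₂) = 15.7637 km/s.
Transfer-orbit speed at r₂: v_a = √[μ(2/r₂ − 1/a_t)] = 9.26836 km/s.
Second burn Δv₂ = |v₂ − v_a| = 6.495 km/s.
Total Δv = Δv₁ + Δv₂ = 16.36 km/s.

Δv = 16360 m/s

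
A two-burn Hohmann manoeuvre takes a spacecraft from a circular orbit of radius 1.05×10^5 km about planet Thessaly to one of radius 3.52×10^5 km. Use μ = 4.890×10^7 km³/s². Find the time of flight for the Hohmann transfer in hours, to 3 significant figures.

The Hohmann ellipse has a_t = (r₁ + r₂)/2 = 2.285×10^5 km.
By Kepler's third law the transfer-orbit period is T = 2π√(a_t³/μ), so t = T/2 = 49070 s.
Converting: 49070 s ÷ 3600 s/hour = 13.6 hours.

t = 13.6 hours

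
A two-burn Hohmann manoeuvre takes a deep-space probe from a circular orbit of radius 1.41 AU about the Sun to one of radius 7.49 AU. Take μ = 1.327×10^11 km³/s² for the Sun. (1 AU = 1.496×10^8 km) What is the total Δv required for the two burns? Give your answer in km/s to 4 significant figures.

Δv = 12.22 km/s

In km: r₁ = 1.41 × 1.496×10^8 = 2.10936×10^8 km; r₂ = 7.49 × 1.496×10^8 = 1.120504×10^9 km.
Transfer-ellipse semi-major axis a_t = (r₁ + r₂)/2 = (2.10936×10^8 + 1.120504×10^9)/2 = 6.6572×10^8 km.
At r₁ the circular-orbit speed is v₁ = √(μ/r₁) = 25.0819 km/s.
On the transfer ellipse at r₁, vis-viva equation gives v_p = √[μ(2/r₁ − 1/a_t)] = 32.5403 km/s.
First burn Δv₁ = |v_p − v₁| = 7.4584 km/s.
At r₂, v₂ = √(μ/r₂) = 10.8825 km/s.
Transfer-orbit speed at r₂: v_a = √[μ(2/r₂ − 1/a_t)] = 6.12574 km/s.
Second burn Δv₂ = |v₂ − v_a| = 4.7568 km/s.
Δv = Δv₁ + Δv₂ = 7.4584 + 4.7568 = 12.22 km/s.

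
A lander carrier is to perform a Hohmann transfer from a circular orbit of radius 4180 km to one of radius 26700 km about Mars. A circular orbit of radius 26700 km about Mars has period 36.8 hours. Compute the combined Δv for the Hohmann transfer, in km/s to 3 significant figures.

From Kepler's third law T² = 4π²r³/μ at r = 26700 km, T = 36.8 hours = 36.8 × 3600 s = 1.3248×10^5 s: μ = 4π²r³/T² = 42814.7 km³/s².
Semi-major axis of the transfer orbit: a_t = (4180 + 26700)/2 = 15440 km.
Circular speed at r₁: v₁ = √(μ/r₁) = √(42814.7/4180) = 3.2004 km/s.
On the transfer ellipse at r₁, v² = μ(2/r − 1/a) gives v_p = √[μ(2/r₁ − 1/a_t)] = 4.2086 km/s.
First burn Δv₁ = |v_p − v₁| = 1.0082 km/s.
At r₂, v₂ = √(μ/r₂) = 1.26631 km/s.
Transfer-orbit speed at r₂: v_a = √[μ(2/r₂ − 1/a_t)] = 0.658878 km/s.
Second burn Δv₂ = |v₂ − v_a| = 0.60743 km/s.
Δv = Δv₁ + Δv₂ = 1.0082 + 0.60743 = 1.616 km/s.

Δv = 1.62 km/s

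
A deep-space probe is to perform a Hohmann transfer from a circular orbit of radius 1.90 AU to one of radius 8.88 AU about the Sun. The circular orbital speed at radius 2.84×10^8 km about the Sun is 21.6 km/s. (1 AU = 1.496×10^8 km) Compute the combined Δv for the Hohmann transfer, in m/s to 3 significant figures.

From the circular-orbit relation v² = μ/r at r = 2.84×10^8 km: μ = v²r = (21.6)² × 2.84×10^8 = 1.32503×10^11 km³/s².
In km: r₁ = 1.90 × 1.496×10^8 = 2.8424×10^8 km; r₂ = 8.88 × 1.496×10^8 = 1.328448×10^9 km.
Transfer-ellipse semi-major axis a_t = (r₁ + r₂)/2 = (2.8424×10^8 + 1.328448×10^9)/2 = 8.06344×10^8 km.
At r₁ the circular-orbit speed is v₁ = √(μ/r₁) = 21.591 km/s.
Transfer-orbit speed at r₁ (vis-viva equation): v_p = √[μ(2/r₁ − 1/a_t)] = 27.713 km/s.
First burn Δv₁ = |v_p − v₁| = 6.122 km/s.
Circular speed at r₂: v₂ = √(μ/r₂) = 9.98713 km/s.
Transfer-orbit speed at r₂: v_a = √[μ(2/r₂ − 1/a_t)] = 5.92957 km/s.
Second burn Δv₂ = |v₂ − v_a| = 4.058 km/s.
Δv = Δv₁ + Δv₂ = 6.122 + 4.058 = 10.18 km/s.

Δv = 10200 m/s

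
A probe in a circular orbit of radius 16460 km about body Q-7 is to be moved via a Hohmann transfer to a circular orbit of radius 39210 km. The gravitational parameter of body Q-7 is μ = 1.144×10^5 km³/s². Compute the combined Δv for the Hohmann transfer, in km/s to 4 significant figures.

Semi-major axis of the transfer orbit: a_t = (16460 + 39210)/2 = 27835 km.
At r₁ the circular-orbit speed is v₁ = √(μ/r₁) = 2.636320 km/s.
Transfer-orbit speed at r₁ (vis-viva): v_p = √[μ(2/r₁ − 1/a_t)] = 3.128966 km/s.
First burn Δv₁ = |v_p − v₁| = 0.4926 km/s.
At r₂, v₂ = √(μ/r₂) = 1.7081 km/s.
Transfer-orbit speed at r₂: v_a = √[μ(2/r₂ − 1/a_t)] = 1.3135 km/s.
Second burn Δv₂ = |v₂ − v_a| = 0.3946 km/s.
Δv = Δv₁ + Δv₂ = 0.4926 + 0.3946 = 0.8872 km/s.

Δv = 0.8872 km/s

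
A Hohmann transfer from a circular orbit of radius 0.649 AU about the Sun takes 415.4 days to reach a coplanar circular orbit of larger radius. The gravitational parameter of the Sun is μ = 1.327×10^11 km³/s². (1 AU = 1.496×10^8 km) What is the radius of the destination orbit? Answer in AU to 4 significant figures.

r₂ = 2.810 AU

In km: r₁ = 0.649 × 1.496×10^8 = 9.70904×10^7 km.
Transfer time t = 415.4 days = 3.589056×10^7 s, and t = π√(a_t³/μ).
So a_t = (μ t²/π²)^(1/3) = (1.327×10^11 × (3.589056×10^7)² / π²)^(1/3) = 2.5873×10^8 km.
Since a_t = (r₁ + r₂)/2, r₂ = 2a_t − r₁ = 2×2.5873×10^8 − 9.70904×10^7 = 4.203696×10^8 km.
In AU: r₂ = 4.203696×10^8 / 1.496×10^8 = 2.810 AU.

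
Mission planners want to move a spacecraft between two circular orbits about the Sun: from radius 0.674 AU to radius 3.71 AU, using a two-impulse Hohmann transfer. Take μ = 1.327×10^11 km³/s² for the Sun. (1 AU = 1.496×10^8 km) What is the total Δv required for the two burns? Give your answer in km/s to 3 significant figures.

In km: r₁ = 0.674 × 1.496×10^8 = 1.008304×10^8 km; r₂ = 3.71 × 1.496×10^8 = 5.55016×10^8 km.
Semi-major axis of the transfer orbit: a_t = (1.008304×10^8 + 5.55016×10^8)/2 = 3.279232×10^8 km.
Circular speed at r₁: v₁ = √(μ/r₁) = √(1.327×10^11/1.008304×10^8) = 36.28 km/s.
On the transfer ellipse at r₁, v² = μ(2/r − 1/a) gives v_p = √[μ(2/r₁ − 1/a_t)] = 47.20 km/s.
First burn Δv₁ = |v_p − v₁| = 10.92 km/s.
Circular speed at r₂: v₂ = √(μ/r₂) = 15.4626 km/s.
Transfer-orbit speed at r₂: v_a = √[μ(2/r₂ − 1/a_t)] = 8.57418 km/s.
Second burn Δv₂ = |v₂ − v_a| = 6.888 km/s.
Δv = Δv₁ + Δv₂ = 10.92 + 6.888 = 17.81 km/s.

Δv = 17.8 km/s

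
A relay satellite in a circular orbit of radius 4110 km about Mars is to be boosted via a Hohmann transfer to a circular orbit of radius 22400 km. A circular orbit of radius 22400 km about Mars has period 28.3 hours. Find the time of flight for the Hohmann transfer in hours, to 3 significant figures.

t = 6.44 hours

From Kepler's third law T² = 4π²r³/μ at r = 22400 km, T = 28.3 hours = 28.3 × 3600 s = 1.0188×10^5 s: μ = 4π²r³/T² = 42749.0 km³/s².
Transfer-ellipse semi-major axis a_t = (r₁ + r₂)/2 = (4110 + 22400)/2 = 13255 km.
Half the transfer-orbit period gives t = π√(a_t³/μ) = 23190 s.
Converting: 23190 s ÷ 3600 s/hour = 6.44 hours.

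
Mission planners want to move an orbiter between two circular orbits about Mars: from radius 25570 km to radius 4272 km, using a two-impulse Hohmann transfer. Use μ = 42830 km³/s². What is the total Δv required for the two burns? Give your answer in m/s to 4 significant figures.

The Hohmann ellipse has a_t = (r₁ + r₂)/2 = 14921 km.
Circular speed at r₁: v₁ = √(μ/r₁) = √(42830/25570) = 1.2942 km/s.
On the transfer ellipse at r₁, v² = μ(2/r − 1/a) gives v_a = √[μ(2/r₁ − 1/a_t)] = 0.69251 km/s.
First burn Δv₁ = |v_a − v₁| = 0.6017 km/s.
At r₂, v₂ = √(μ/r₂) = 3.1663 km/s.
Transfer-orbit speed at r₂: v_p = √[μ(2/r₂ − 1/a_t)] = 4.1450 km/s.
Second burn Δv₂ = |v₂ − v_p| = 0.9787 km/s.
Total Δv = Δv₁ + Δv₂ = 1.580 km/s.

Δv = 1580 m/s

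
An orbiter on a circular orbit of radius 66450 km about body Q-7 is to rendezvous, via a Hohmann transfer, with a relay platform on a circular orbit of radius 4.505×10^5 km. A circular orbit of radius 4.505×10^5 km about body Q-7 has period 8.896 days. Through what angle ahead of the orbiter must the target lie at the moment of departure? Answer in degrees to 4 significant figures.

From Kepler's third law T² = 4π²r³/μ at r = 4.505×10^5 km, T = 8.896 days = 8.896 × 86400 s = 7.686144×10^5 s: μ = 4π²r³/T² = 6.10980×10^6 km³/s².
The Hohmann ellipse has a_t = (r₁ + r₂)/2 = 2.58475×10^5 km.
The half-period of the transfer ellipse is t = π√(a_t³/μ) = 1.6702×10^5 s.
The target's mean motion on its circular orbit is ω₂ = √(μ/r₂³) = 8.1747×10^-6 rad/s.
Angle swept by the target during transfer: ω₂·t = 1.3653 rad = 78.23°.
Arrival is 180° from departure on the ellipse, so φ = 180° − 78.23° = 101.8°.

φ = 101.8°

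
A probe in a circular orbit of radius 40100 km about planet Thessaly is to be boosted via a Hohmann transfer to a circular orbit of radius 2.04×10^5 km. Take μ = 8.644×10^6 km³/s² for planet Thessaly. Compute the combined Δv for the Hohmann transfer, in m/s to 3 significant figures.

The Hohmann ellipse has a_t = (r₁ + r₂)/2 = 1.2205×10^5 km.
Circular speed at r₁: v₁ = √(μ/r₁) = √(8.644×10^6/40100) = 14.68 km/s.
Transfer-orbit speed at r₁ (v² = μ(2/r − 1/a)): v_p = √[μ(2/r₁ − 1/a_t)] = 18.98 km/s.
First burn Δv₁ = |v_p − v₁| = 4.300 km/s.
Circular speed at r₂: v₂ = √(μ/r₂) = 6.509 km/s.
Transfer-orbit speed at r₂: v_a = √[μ(2/r₂ − 1/a_t)] = 3.731 km/s.
Second burn Δv₂ = |v₂ − v_a| = 2.778 km/s.
Δv = Δv₁ + Δv₂ = 4.300 + 2.778 = 7.078 km/s.

Δv = 7080 m/s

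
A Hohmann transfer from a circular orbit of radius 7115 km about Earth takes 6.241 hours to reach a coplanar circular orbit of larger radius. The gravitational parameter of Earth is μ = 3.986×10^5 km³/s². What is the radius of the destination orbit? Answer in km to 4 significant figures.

Transfer time t = 6.241 hours = 22467.6 s, and t = π√(a_t³/μ).
So a_t = (μ t²/π²)^(1/3) = (3.986×10^5 × (22467.6)² / π²)^(1/3) = 27318 km.
Since a_t = (r₁ + r₂)/2, r₂ = 2a_t − r₁ = 2×27318 − 7115 = 47521 km.

r₂ = 47520 km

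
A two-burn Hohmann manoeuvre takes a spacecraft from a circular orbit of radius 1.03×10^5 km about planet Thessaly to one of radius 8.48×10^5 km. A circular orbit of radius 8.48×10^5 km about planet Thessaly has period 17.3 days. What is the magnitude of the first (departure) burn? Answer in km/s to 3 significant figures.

Δv₁ = 3.43 km/s

From Kepler's third law T² = 4π²r³/μ at r = 8.48×10^5 km, T = 17.3 days = 17.3 × 86400 s = 1.49472×10^6 s: μ = 4π²r³/T² = 1.07753×10^7 km³/s².
Semi-major axis of the transfer orbit: a_t = (1.030×10^5 + 8.480×10^5)/2 = 4.755×10^5 km.
Circular speed at r = 1.030×10^5 km: v_c = √(μ/r) = 10.228 km/s.
Transfer-orbit speed at the same r (vis-viva, a = a_t): v_t = √[μ(2/r − 1/a_t)] = 13.659 km/s.
Δv₁ = |v_t − v_c| = |13.659 − 10.228| = 3.431 km/s.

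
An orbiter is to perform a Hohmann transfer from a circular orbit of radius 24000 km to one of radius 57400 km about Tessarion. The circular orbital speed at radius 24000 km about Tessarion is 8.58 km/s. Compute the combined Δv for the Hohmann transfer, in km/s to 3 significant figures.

From the circular-orbit relation v² = μ/r at r = 24000 km: μ = v²r = (8.58)² × 24000 = 1.76679×10^6 km³/s².
Semi-major axis of the transfer orbit: a_t = (24000 + 57400)/2 = 40700 km.
Circular speed at r₁: v₁ = √(μ/r₁) = √(1.76679×10^6/24000) = 8.5800 km/s.
On the transfer ellipse at r₁, vis-viva equation gives v_p = √[μ(2/r₁ − 1/a_t)] = 10.189 km/s.
First burn Δv₁ = |v_p − v₁| = 1.609 km/s.
Circular speed at r₂: v₂ = √(μ/r₂) = 5.548 km/s.
Transfer-orbit speed at r₂: v_a = √[μ(2/r₂ − 1/a_t)] = 4.260 km/s.
Second burn Δv₂ = |v₂ − v_a| = 1.288 km/s.
Δv = Δv₁ + Δv₂ = 1.609 + 1.288 = 2.897 km/s.

Δv = 2.90 km/s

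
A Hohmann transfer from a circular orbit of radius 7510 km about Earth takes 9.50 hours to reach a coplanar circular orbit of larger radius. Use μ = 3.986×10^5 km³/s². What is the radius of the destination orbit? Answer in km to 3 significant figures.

r₂ = 64800 km

Transfer time t = 9.50 hours = 34200 s, and t = π√(a_t³/μ).
So a_t = (μ t²/π²)^(1/3) = (3.986×10^5 × (34200)² / π²)^(1/3) = 36149 km.
Since a_t = (r₁ + r₂)/2, r₂ = 2a_t − r₁ = 2×36149 − 7510 = 64788 km.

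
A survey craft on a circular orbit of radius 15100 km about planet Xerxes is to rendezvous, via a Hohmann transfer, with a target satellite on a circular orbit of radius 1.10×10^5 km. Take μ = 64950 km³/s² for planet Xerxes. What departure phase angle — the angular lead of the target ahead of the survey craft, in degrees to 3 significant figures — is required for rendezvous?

The Hohmann ellipse has a_t = (r₁ + r₂)/2 = 62550 km.
The half-period of the transfer ellipse is t = π√(a_t³/μ) = 1.928×10^5 s.
The target's mean motion on its circular orbit is ω₂ = √(μ/r₂³) = 6.986×10^-6 rad/s.
Angle swept by the target during transfer: ω₂·t = 1.347 rad = 77.18°.
The survey craft traverses 180° on the transfer ellipse, so the target must lead by 180° − 77.18° = 103°.

φ = 103°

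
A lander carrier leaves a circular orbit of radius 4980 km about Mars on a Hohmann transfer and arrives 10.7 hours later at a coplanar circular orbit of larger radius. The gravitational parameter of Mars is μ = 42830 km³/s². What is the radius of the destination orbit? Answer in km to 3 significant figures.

Transfer time t = 10.7 hours = 38520 s, and t = π√(a_t³/μ).
So a_t = (μ t²/π²)^(1/3) = (42830 × (38520)² / π²)^(1/3) = 18604 km.
Since a_t = (r₁ + r₂)/2, r₂ = 2a_t − r₁ = 2×18604 − 4980 = 32228 km.

r₂ = 32200 km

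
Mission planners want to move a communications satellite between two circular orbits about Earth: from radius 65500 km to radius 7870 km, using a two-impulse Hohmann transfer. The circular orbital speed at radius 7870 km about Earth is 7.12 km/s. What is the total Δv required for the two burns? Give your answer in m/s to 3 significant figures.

Δv = 3720 m/s

From the circular-orbit relation v² = μ/r at r = 7870 km: μ = v²r = (7.12)² × 7870 = 3.98965×10^5 km³/s².
The Hohmann ellipse has a_t = (r₁ + r₂)/2 = 36685 km.
At r₁ the circular-orbit speed is v₁ = √(μ/r₁) = 2.468 km/s.
Transfer-orbit speed at r₁ (v² = μ(2/r − 1/a)): v_a = √[μ(2/r₁ − 1/a_t)] = 1.143 km/s.
First burn Δv₁ = |v_a − v₁| = 1.325 km/s.
Circular speed at r₂: v₂ = √(μ/r₂) = 7.120 km/s.
Transfer-orbit speed at r₂: v_p = √[μ(2/r₂ − 1/a_t)] = 9.514 km/s.
Second burn Δv₂ = |v₂ − v_p| = 2.394 km/s.
Total Δv = Δv₁ + Δv₂ = 3.719 km/s.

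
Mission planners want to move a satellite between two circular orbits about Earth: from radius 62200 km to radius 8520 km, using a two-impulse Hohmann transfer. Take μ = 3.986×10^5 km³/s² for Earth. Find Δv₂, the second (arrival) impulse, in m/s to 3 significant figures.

Semi-major axis of the transfer orbit: a_t = (62200 + 8520)/2 = 35360 km.
On the circular orbit at r = 8520 km, v_c = √(μ/r) = 6.840 km/s.
Vis-viva on the transfer ellipse at r = 8520 km gives v_t = √[μ(2/r − 1/a_t)] = 9.072 km/s.
Δv₂ = |v_t − v_c| = |9.072 − 6.840| = 2.232 km/s.

Δv₂ = 2230 m/s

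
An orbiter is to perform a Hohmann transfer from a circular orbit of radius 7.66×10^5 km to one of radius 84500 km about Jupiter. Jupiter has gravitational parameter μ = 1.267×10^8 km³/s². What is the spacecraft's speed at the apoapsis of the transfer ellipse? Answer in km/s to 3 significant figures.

The Hohmann ellipse has a_t = (r₁ + r₂)/2 = 4.2525×10^5 km.
At apoapsis, r = 7.660×10^5 km.
From the vis-viva equation, v = √[μ(2/r − 1/a_t)] = 5.733 km/s.

v = 5.73 km/s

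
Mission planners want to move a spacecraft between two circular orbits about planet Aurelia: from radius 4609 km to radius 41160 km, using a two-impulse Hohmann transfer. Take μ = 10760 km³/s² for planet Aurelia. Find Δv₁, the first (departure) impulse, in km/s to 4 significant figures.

Transfer-ellipse semi-major axis a_t = (r₁ + r₂)/2 = (4609 + 41160)/2 = 22884.5 km.
On the circular orbit at r = 4609 km, v_c = √(μ/r) = 1.5279 km/s.
Vis-viva on the transfer ellipse at r = 4609 km gives v_t = √[μ(2/r − 1/a_t)] = 2.0491 km/s.
Δv₁ = |v_t − v_c| = |2.0491 − 1.5279| = 0.5212 km/s.

Δv₁ = 0.5212 km/s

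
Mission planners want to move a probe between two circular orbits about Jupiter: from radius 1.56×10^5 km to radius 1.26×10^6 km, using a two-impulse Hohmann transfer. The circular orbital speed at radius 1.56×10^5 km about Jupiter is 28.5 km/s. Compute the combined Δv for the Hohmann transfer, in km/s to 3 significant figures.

From the circular-orbit relation v² = μ/r at r = 1.56×10^5 km: μ = v²r = (28.5)² × 1.56×10^5 = 1.26711×10^8 km³/s².
The Hohmann ellipse has a_t = (r₁ + r₂)/2 = 7.080×10^5 km.
Circular speed at r₁: v₁ = √(μ/r₁) = √(1.26711×10^8/1.560×10^5) = 28.50 km/s.
On the transfer ellipse at r₁, vis-viva equation gives v_p = √[μ(2/r₁ − 1/a_t)] = 38.02 km/s.
First burn Δv₁ = |v_p − v₁| = 9.520 km/s.
At r₂, v₂ = √(μ/r₂) = 10.028 km/s.
Transfer-orbit speed at r₂: v_a = √[μ(2/r₂ − 1/a_t)] = 4.7073 km/s.
Second burn Δv₂ = |v₂ − v_a| = 5.321 km/s.
Total Δv = Δv₁ + Δv₂ = 14.84 km/s.

Δv = 14.8 km/s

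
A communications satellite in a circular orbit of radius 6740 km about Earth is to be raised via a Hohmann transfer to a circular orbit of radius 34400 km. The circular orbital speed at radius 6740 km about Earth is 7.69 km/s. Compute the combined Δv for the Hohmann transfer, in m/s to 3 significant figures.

From the circular-orbit relation v² = μ/r at r = 6740 km: μ = v²r = (7.69)² × 6740 = 3.98577×10^5 km³/s².
Transfer-ellipse semi-major axis a_t = (r₁ + r₂)/2 = (6740 + 34400)/2 = 20570 km.
At r₁ the circular-orbit speed is v₁ = √(μ/r₁) = 7.690 km/s.
Transfer-orbit speed at r₁ (v² = μ(2/r − 1/a)): v_p = √[μ(2/r₁ − 1/a_t)] = 9.945 km/s.
First burn Δv₁ = |v_p − v₁| = 2.255 km/s.
At r₂, v₂ = √(μ/r₂) = 3.4039 km/s.
Transfer-orbit speed at r₂: v_a = √[μ(2/r₂ − 1/a_t)] = 1.9485 km/s.
Second burn Δv₂ = |v₂ − v_a| = 1.455 km/s.
Δv = Δv₁ + Δv₂ = 2.255 + 1.455 = 3.710 km/s.

Δv = 3710 m/s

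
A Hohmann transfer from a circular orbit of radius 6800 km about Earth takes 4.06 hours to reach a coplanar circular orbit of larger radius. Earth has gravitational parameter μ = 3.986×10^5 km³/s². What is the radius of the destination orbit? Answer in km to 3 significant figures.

Transfer time t = 4.06 hours = 14616 s, and t = π√(a_t³/μ).
So a_t = (μ t²/π²)^(1/3) = (3.986×10^5 × (14616)² / π²)^(1/3) = 20510 km.
Since a_t = (r₁ + r₂)/2, r₂ = 2a_t − r₁ = 2×20510 − 6800 = 34220 km.

r₂ = 34200 km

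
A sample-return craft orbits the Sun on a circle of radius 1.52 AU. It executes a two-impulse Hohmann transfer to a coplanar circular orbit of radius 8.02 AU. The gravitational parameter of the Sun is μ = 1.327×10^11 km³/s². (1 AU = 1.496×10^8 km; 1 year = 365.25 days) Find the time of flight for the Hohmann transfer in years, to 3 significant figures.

t = 5.21 years

In km: r₁ = 1.52 × 1.496×10^8 = 2.27392×10^8 km; r₂ = 8.02 × 1.496×10^8 = 1.199792×10^9 km.
The Hohmann ellipse has a_t = (r₁ + r₂)/2 = 7.13592×10^8 km.
Half the transfer-orbit period gives t = π√(a_t³/μ) = 1.644×10^8 s.
Converting: 1.644×10^8 s ÷ 3.15576×10^7 s/year (365.25 × 86400) = 5.21 years.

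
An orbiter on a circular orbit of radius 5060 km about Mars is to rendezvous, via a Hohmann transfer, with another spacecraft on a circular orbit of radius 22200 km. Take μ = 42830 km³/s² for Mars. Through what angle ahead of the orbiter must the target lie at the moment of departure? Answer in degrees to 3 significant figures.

φ = 93.4°

Transfer-ellipse semi-major axis a_t = (r₁ + r₂)/2 = (5060 + 22200)/2 = 13630 km.
Transfer time t = π√(a_t³/μ) = 24155.7 s.
Target angular speed ω₂ = √(μ/r₂³) = 6.25669×10^-5 rad/s.
Angle swept by the target during transfer: ω₂·t = 1.5113 rad = 86.59°.
Arrival is 180° from departure on the ellipse, so φ = 180° − 86.59° = 93.4°.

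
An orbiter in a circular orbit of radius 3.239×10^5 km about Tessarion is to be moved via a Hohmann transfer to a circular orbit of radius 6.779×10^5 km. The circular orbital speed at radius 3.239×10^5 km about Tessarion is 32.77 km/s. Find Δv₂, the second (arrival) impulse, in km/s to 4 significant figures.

Δv₂ = 4.437 km/s

From the circular-orbit relation v² = μ/r at r = 3.239×10^5 km: μ = v²r = (32.77)² × 3.239×10^5 = 3.47827×10^8 km³/s².
Semi-major axis of the transfer orbit: a_t = (3.239×10^5 + 6.779×10^5)/2 = 5.009×10^5 km.
On the circular orbit at r = 6.779×10^5 km, v_c = √(μ/r) = 22.652 km/s.
Vis-viva on the transfer ellipse at r = 6.779×10^5 km gives v_t = √[μ(2/r − 1/a_t)] = 18.215 km/s.
Δv₂ = |v_t − v_c| = |18.215 − 22.652| = 4.437 km/s.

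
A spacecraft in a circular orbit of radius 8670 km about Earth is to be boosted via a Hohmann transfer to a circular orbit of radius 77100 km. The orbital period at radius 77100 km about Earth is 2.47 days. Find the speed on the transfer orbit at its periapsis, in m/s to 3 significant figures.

v = 9080 m/s

From Kepler's third law T² = 4π²r³/μ at r = 77100 km, T = 2.47 days = 2.47 × 86400 s = 2.13408×10^5 s: μ = 4π²r³/T² = 3.97284×10^5 km³/s².
Transfer-ellipse semi-major axis a_t = (r₁ + r₂)/2 = (8670 + 77100)/2 = 42885 km.
The periapsis of the transfer ellipse is at r = 8670 km.
Vis-viva: v = √[μ(2/r − 1/a_t)] = √[3.97284×10^5 × (2/8670 − 1/42885)] = 9.076 km/s.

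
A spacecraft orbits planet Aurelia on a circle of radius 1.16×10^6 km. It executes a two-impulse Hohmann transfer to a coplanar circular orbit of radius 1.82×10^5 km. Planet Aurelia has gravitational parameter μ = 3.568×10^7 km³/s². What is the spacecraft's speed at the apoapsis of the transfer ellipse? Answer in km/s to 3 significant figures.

Transfer-ellipse semi-major axis a_t = (r₁ + r₂)/2 = (1.160×10^6 + 1.820×10^5)/2 = 6.710×10^5 km.
The apoapsis of the transfer ellipse is at r = 1.160×10^6 km.
Applying v² = μ(2/r − 1/a_t): v = 2.888 km/s.

v = 2.89 km/s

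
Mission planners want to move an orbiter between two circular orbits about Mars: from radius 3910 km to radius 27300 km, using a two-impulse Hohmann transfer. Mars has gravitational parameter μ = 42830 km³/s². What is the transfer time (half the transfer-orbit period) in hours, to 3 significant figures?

t = 8.22 hours

Semi-major axis of the transfer orbit: a_t = (3910 + 27300)/2 = 15605 km.
Transfer time t = π√(a_t³/μ) = π√((15605)³ / 42830) = 29590 s.
Converting: 29590 s ÷ 3600 s/hour = 8.22 hours.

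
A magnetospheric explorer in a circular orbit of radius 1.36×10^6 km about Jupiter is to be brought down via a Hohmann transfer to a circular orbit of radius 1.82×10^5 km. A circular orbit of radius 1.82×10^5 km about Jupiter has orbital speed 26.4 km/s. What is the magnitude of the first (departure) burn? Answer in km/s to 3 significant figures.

Δv₁ = 4.97 km/s

From the circular-orbit relation v² = μ/r at r = 1.82×10^5 km: μ = v²r = (26.4)² × 1.82×10^5 = 1.26847×10^8 km³/s².
Semi-major axis of the transfer orbit: a_t = (1.360×10^6 + 1.820×10^5)/2 = 7.710×10^5 km.
On the circular orbit at r = 1.360×10^6 km, v_c = √(μ/r) = 9.6576 km/s.
Transfer-orbit speed at the same r (vis-viva, a = a_t): v_t = √[μ(2/r − 1/a_t)] = 4.6922 km/s.
Δv₁ = |v_t − v_c| = |4.6922 − 9.6576| = 4.965 km/s.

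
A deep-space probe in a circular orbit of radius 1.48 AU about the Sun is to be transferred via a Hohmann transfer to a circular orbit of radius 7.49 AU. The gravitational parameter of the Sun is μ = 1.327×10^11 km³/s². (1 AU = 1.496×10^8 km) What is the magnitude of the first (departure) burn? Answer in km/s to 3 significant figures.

Δv₁ = 7.16 km/s

In km: r₁ = 1.48 × 1.496×10^8 = 2.21408×10^8 km; r₂ = 7.49 × 1.496×10^8 = 1.120504×10^9 km.
The Hohmann ellipse has a_t = (r₁ + r₂)/2 = 6.70956×10^8 km.
Circular speed at r = 2.21408×10^8 km: v_c = √(μ/r) = 24.4815 km/s.
Transfer-orbit speed at the same r (vis-viva, a = a_t): v_t = √[μ(2/r − 1/a_t)] = 31.6372 km/s.
Δv₁ = |v_t − v_c| = |31.6372 − 24.4815| = 7.156 km/s.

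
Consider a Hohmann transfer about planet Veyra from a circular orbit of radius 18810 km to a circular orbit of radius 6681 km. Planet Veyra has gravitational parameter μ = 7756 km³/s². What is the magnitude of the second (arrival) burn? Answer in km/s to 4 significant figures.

Δv₂ = 0.2315 km/s

Semi-major axis of the transfer orbit: a_t = (18810 + 6681)/2 = 12745.5 km.
On the circular orbit at r = 6681 km, v_c = √(μ/r) = 1.07745 km/s.
Transfer-orbit speed at the same r (vis-viva, a = a_t): v_t = √[μ(2/r − 1/a_t)] = 1.30892 km/s.
Δv₂ = |v_t − v_c| = |1.30892 − 1.07745| = 0.2315 km/s.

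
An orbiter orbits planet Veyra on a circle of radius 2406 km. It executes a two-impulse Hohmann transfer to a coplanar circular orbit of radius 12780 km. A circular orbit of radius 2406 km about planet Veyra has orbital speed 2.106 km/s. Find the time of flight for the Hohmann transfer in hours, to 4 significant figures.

From the circular-orbit relation v² = μ/r at r = 2406 km: μ = v²r = (2.106)² × 2406 = 10671.2 km³/s².
The Hohmann ellipse has a_t = (r₁ + r₂)/2 = 7593 km.
Half the transfer-orbit period gives t = π√(a_t³/μ) = 20120 s.
Converting: 20120 s ÷ 3600 s/hour = 5.589 hours.

t = 5.589 hours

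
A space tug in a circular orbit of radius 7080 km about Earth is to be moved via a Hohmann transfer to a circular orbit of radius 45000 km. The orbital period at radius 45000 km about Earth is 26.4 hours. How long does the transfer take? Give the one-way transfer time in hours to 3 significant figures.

t = 5.81 hours

From Kepler's third law T² = 4π²r³/μ at r = 45000 km, T = 26.4 hours = 26.4 × 3600 s = 95040 s: μ = 4π²r³/T² = 3.98276×10^5 km³/s².
Semi-major axis of the transfer orbit: a_t = (7080 + 45000)/2 = 26040 km.
Transfer time t = π√(a_t³/μ) = π√((26040)³ / 3.98276×10^5) = 20920 s.
Converting: 20920 s ÷ 3600 s/hour = 5.81 hours.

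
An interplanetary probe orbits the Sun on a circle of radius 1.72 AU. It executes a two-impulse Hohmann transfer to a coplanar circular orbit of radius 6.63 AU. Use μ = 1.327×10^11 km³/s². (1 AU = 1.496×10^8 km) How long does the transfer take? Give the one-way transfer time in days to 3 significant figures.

t = 1560 days

In km: r₁ = 1.72 × 1.496×10^8 = 2.57312×10^8 km; r₂ = 6.63 × 1.496×10^8 = 9.91848×10^8 km.
Transfer-ellipse semi-major axis a_t = (r₁ + r₂)/2 = (2.57312×10^8 + 9.91848×10^8)/2 = 6.2458×10^8 km.
By Kepler's third law the transfer-orbit period is T = 2π√(a_t³/μ), so t = T/2 = 1.346×10^8 s.
Converting: 1.346×10^8 s ÷ 86400 s/day = 1560 days.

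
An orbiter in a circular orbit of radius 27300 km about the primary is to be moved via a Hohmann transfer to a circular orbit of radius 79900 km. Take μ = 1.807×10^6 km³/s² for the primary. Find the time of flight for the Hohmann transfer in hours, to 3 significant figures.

Transfer-ellipse semi-major axis a_t = (r₁ + r₂)/2 = (27300 + 79900)/2 = 53600 km.
Half the transfer-orbit period gives t = π√(a_t³/μ) = 29000 s.
Converting: 29000 s ÷ 3600 s/hour = 8.06 hours.

t = 8.06 hours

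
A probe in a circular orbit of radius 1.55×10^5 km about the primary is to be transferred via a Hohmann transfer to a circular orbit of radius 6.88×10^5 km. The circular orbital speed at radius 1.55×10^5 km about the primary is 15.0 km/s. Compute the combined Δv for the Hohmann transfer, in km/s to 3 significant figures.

Δv = 6.97 km/s

From the circular-orbit relation v² = μ/r at r = 1.55×10^5 km: μ = v²r = (15.0)² × 1.55×10^5 = 3.48750×10^7 km³/s².
Semi-major axis of the transfer orbit: a_t = (1.550×10^5 + 6.880×10^5)/2 = 4.215×10^5 km.
At r₁ the circular-orbit speed is v₁ = √(μ/r₁) = 15.000 km/s.
On the transfer ellipse at r₁, v² = μ(2/r − 1/a) gives v_p = √[μ(2/r₁ − 1/a_t)] = 19.164 km/s.
First burn Δv₁ = |v_p − v₁| = 4.164 km/s.
Circular speed at r₂: v₂ = √(μ/r₂) = 7.1197 km/s.
Transfer-orbit speed at r₂: v_a = √[μ(2/r₂ − 1/a_t)] = 4.3175 km/s.
Second burn Δv₂ = |v₂ − v_a| = 2.802 km/s.
Δv = Δv₁ + Δv₂ = 4.164 + 2.802 = 6.966 km/s.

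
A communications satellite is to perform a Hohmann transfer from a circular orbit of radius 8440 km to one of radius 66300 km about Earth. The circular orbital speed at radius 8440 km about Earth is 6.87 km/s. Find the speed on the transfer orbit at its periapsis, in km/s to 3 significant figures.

From the circular-orbit relation v² = μ/r at r = 8440 km: μ = v²r = (6.87)² × 8440 = 3.98342×10^5 km³/s².
Transfer-ellipse semi-major axis a_t = (r₁ + r₂)/2 = (8440 + 66300)/2 = 37370 km.
At periapsis, r = 8440 km.
From the vis-viva equation, v = √[μ(2/r − 1/a_t)] = 9.151 km/s.

v = 9.15 km/s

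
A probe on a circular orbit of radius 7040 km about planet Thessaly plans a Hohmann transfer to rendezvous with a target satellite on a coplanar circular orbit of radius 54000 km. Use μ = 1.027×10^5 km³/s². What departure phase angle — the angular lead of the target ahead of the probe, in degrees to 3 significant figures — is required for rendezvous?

Semi-major axis of the transfer orbit: a_t = (7040 + 54000)/2 = 30520 km.
The half-period of the transfer ellipse is t = π√(a_t³/μ) = 52268.7 s.
The target's mean motion on its circular orbit is ω₂ = √(μ/r₂³) = 2.55385×10^-5 rad/s.
Angle swept by the target during transfer: ω₂·t = 1.3349 rad = 76.48°.
Arrival is 180° from departure on the ellipse, so φ = 180° − 76.48° = 104°.

φ = 104°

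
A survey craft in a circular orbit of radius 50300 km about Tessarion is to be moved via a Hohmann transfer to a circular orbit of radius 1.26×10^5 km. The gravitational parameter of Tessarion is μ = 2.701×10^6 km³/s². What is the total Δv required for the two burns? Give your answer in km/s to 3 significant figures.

Transfer-ellipse semi-major axis a_t = (r₁ + r₂)/2 = (50300 + 1.260×10^5)/2 = 88150 km.
At r₁ the circular-orbit speed is v₁ = √(μ/r₁) = 7.328 km/s.
Transfer-orbit speed at r₁ (v² = μ(2/r − 1/a)): v_p = √[μ(2/r₁ − 1/a_t)] = 8.761 km/s.
First burn Δv₁ = |v_p − v₁| = 1.433 km/s.
Circular speed at r₂: v₂ = √(μ/r₂) = 4.630 km/s.
Transfer-orbit speed at r₂: v_a = √[μ(2/r₂ − 1/a_t)] = 3.497 km/s.
Second burn Δv₂ = |v₂ − v_a| = 1.133 km/s.
Total Δv = Δv₁ + Δv₂ = 2.566 km/s.

Δv = 2.57 km/s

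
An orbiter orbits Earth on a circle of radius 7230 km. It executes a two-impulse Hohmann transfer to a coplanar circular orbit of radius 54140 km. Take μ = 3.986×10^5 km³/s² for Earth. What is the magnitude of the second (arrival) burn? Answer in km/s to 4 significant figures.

Δv₂ = 1.396 km/s

Semi-major axis of the transfer orbit: a_t = (7230 + 54140)/2 = 30685 km.
On the circular orbit at r = 54140 km, v_c = √(μ/r) = 2.713 km/s.
Vis-viva on the transfer ellipse at r = 54140 km gives v_t = √[μ(2/r − 1/a_t)] = 1.317 km/s.
Δv₂ = |v_t − v_c| = |1.317 − 2.713| = 1.396 km/s.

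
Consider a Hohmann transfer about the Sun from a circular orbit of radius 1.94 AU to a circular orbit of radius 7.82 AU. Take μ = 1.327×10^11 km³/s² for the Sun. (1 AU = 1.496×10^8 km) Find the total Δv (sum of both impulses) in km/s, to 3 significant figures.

Δv = 9.62 km/s

In km: r₁ = 1.94 × 1.496×10^8 = 2.90224×10^8 km; r₂ = 7.82 × 1.496×10^8 = 1.169872×10^9 km.
Semi-major axis of the transfer orbit: a_t = (2.90224×10^8 + 1.169872×10^9)/2 = 7.30048×10^8 km.
At r₁ the circular-orbit speed is v₁ = √(μ/r₁) = 21.3830 km/s.
Transfer-orbit speed at r₁ (vis-viva equation): v_p = √[μ(2/r₁ − 1/a_t)] = 27.0684 km/s.
First burn Δv₁ = |v_p − v₁| = 5.6854 km/s.
At r₂, v₂ = √(μ/r₂) = 10.6504 km/s.
Transfer-orbit speed at r₂: v_a = √[μ(2/r₂ − 1/a_t)] = 6.71517 km/s.
Second burn Δv₂ = |v₂ − v_a| = 3.9352 km/s.
Δv = Δv₁ + Δv₂ = 5.6854 + 3.9352 = 9.621 km/s.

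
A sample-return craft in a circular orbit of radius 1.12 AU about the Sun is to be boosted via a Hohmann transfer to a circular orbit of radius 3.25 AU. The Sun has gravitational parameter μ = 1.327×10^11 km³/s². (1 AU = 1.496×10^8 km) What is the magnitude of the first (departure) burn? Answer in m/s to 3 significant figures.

In km: r₁ = 1.12 × 1.496×10^8 = 1.67552×10^8 km; r₂ = 3.25 × 1.496×10^8 = 4.862×10^8 km.
Semi-major axis of the transfer orbit: a_t = (1.67552×10^8 + 4.862×10^8)/2 = 3.26876×10^8 km.
Circular speed at r = 1.67552×10^8 km: v_c = √(μ/r) = 28.14 km/s.
Vis-viva on the transfer ellipse at r = 1.67552×10^8 km gives v_t = √[μ(2/r − 1/a_t)] = 34.32 km/s.
Δv₁ = |v_t − v_c| = |34.32 − 28.14| = 6.180 km/s.

Δv₁ = 6180 m/s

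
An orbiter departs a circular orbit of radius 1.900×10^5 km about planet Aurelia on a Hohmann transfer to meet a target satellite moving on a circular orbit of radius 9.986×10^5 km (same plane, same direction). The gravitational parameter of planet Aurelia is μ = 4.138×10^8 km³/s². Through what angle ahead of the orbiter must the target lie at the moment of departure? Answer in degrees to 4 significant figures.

φ = 97.36°

The Hohmann ellipse has a_t = (r₁ + r₂)/2 = 5.943×10^5 km.
Transfer time t = π√(a_t³/μ) = 70756 s.
The target's mean motion on its circular orbit is ω₂ = √(μ/r₂³) = 2.0385×10^-5 rad/s.
Angle swept by the target during transfer: ω₂·t = 1.4424 rad = 82.64°.
The orbiter traverses 180° on the transfer ellipse, so the target must lead by 180° − 82.64° = 97.36°.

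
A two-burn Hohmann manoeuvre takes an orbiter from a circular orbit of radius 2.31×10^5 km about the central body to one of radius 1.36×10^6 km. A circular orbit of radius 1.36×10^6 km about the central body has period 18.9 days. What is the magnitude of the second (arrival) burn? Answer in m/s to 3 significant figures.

From Kepler's third law T² = 4π²r³/μ at r = 1.36×10^6 km, T = 18.9 days = 18.9 × 86400 s = 1.63296×10^6 s: μ = 4π²r³/T² = 3.72413×10^7 km³/s².
Semi-major axis of the transfer orbit: a_t = (2.310×10^5 + 1.360×10^6)/2 = 7.955×10^5 km.
On the circular orbit at r = 1.360×10^6 km, v_c = √(μ/r) = 5.233 km/s.
Vis-viva on the transfer ellipse at r = 1.360×10^6 km gives v_t = √[μ(2/r − 1/a_t)] = 2.820 km/s.
Δv₂ = |v_t − v_c| = |2.820 − 5.233| = 2.413 km/s.

Δv₂ = 2410 m/s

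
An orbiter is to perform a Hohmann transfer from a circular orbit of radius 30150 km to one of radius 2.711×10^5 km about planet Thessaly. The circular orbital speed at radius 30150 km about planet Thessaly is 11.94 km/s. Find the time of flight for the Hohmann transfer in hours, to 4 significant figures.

From the circular-orbit relation v² = μ/r at r = 30150 km: μ = v²r = (11.94)² × 30150 = 4.29829×10^6 km³/s².
Transfer-ellipse semi-major axis a_t = (r₁ + r₂)/2 = (30150 + 2.711×10^5)/2 = 1.50625×10^5 km.
By Kepler's third law the transfer-orbit period is T = 2π√(a_t³/μ), so t = T/2 = 88580 s.
Converting: 88580 s ÷ 3600 s/hour = 24.61 hours.

t = 24.61 hours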